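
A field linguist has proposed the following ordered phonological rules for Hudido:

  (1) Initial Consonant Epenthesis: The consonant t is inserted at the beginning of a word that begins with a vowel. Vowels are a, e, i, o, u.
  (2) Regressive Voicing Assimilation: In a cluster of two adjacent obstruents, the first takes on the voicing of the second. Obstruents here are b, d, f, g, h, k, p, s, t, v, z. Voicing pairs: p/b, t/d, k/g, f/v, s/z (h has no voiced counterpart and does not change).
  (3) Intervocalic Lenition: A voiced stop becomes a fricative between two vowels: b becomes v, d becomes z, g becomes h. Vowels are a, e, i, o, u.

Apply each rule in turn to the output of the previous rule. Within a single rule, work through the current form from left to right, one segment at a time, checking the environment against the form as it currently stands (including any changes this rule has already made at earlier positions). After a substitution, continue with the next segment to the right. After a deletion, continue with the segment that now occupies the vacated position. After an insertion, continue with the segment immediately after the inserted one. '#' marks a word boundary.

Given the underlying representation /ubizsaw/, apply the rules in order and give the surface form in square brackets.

[tuvissaw]

(1) Initial Consonant Epenthesis: [ubizsaw] → [tubizsaw]
(2) Regressive Voicing Assimilation: [tubizsaw] → [tubissaw]
(3) Intervocalic Lenition: [tubissaw] → [tuvissaw]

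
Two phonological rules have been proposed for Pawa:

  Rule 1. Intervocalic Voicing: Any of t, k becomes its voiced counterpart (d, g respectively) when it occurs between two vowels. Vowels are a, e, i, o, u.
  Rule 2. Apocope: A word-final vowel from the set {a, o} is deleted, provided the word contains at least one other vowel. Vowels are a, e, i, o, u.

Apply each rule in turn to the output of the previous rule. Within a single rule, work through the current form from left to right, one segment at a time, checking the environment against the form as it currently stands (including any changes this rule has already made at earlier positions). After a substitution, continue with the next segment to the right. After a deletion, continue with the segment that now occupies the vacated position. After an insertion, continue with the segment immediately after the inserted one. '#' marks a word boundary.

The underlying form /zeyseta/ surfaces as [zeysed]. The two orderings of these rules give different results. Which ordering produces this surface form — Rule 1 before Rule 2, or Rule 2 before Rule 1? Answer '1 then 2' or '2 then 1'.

1 then 2

Order 1 then 2:
  1 Intervocalic Voicing: [zeyseta] → [zeyseda]
  2 Apocope: [zeyseda] → [zeysed]
  result: [zeysed]
Order 2 then 1:
  2 Apocope: [zeyseta] → [zeyset]
  1 Intervocalic Voicing: no change — [zeyset]
  result: [zeyset]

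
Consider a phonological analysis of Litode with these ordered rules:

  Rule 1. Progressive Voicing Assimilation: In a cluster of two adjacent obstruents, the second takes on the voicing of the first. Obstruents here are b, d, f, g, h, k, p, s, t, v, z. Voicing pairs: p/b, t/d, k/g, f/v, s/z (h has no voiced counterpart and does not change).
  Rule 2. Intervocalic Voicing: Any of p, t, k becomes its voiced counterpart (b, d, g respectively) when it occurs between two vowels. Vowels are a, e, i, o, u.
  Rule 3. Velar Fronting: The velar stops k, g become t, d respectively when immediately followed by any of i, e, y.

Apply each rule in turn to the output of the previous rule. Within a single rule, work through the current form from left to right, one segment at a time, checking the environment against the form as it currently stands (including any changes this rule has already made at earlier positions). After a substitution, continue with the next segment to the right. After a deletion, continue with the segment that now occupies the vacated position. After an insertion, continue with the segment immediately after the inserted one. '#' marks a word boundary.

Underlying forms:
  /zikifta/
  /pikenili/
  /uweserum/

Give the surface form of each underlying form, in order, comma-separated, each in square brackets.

[zidifta], [pidenili], [uweserum]

/zikifta/:
  Rule 1 Progressive Voicing Assimilation: no change — [zikifta]
  Rule 2 Intervocalic Voicing: [zikifta] → [zigifta]
  Rule 3 Velar Fronting: [zigifta] → [zidifta]
/pikenili/:
  Rule 1 Progressive Voicing Assimilation: no change — [pikenili]
  Rule 2 Intervocalic Voicing: [pikenili] → [pigenili]
  Rule 3 Velar Fronting: [pigenili] → [pidenili]
/uweserum/:
  Rule 1 Progressive Voicing Assimilation: no change — [uweserum]
  Rule 2 Intervocalic Voicing: no change — [uweserum]
  Rule 3 Velar Fronting: no change — [uweserum]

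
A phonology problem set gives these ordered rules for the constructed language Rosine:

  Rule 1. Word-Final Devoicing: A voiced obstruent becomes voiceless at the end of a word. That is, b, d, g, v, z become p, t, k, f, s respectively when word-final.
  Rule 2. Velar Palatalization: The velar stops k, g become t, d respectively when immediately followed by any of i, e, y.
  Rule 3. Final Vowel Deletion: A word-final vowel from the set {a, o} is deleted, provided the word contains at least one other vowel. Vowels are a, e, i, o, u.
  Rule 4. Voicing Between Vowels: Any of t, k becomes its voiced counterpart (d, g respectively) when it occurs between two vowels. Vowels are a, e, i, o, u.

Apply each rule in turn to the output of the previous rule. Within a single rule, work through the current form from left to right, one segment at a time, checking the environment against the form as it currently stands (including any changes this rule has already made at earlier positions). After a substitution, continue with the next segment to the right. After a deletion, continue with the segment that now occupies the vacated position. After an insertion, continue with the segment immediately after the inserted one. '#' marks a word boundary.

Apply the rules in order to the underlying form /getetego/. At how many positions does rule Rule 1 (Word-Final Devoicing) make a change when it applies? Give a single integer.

Rule 1 Word-Final Devoicing: no change — [getetego]
Rule 2 Velar Palatalization: [getetego] → [detetego]
Rule 3 Final Vowel Deletion: [detetego] → [deteteg]
Rule 4 Voicing Between Vowels: [deteteg] → [dededeg]
Rule Rule 1 changed 0 position(s).

0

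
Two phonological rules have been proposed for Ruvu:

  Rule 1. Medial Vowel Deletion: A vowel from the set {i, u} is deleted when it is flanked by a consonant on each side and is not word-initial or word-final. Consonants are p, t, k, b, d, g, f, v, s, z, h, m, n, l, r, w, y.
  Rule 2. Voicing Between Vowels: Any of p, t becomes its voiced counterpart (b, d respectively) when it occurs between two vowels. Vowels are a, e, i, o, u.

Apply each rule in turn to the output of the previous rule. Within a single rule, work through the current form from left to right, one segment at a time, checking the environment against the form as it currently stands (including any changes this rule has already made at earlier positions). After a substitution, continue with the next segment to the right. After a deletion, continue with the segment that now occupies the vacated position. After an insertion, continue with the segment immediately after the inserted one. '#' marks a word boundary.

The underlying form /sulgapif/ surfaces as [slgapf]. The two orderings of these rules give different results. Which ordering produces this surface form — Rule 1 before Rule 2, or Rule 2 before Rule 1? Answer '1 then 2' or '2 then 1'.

Order 1 then 2:
  1 Medial Vowel Deletion: [sulgapif] → [slgapf]
  2 Voicing Between Vowels: no change — [slgapf]
  result: [slgapf]
Order 2 then 1:
  2 Voicing Between Vowels: [sulgapif] → [sulgabif]
  1 Medial Vowel Deletion: [sulgabif] → [slgabf]
  result: [slgabf]

1 then 2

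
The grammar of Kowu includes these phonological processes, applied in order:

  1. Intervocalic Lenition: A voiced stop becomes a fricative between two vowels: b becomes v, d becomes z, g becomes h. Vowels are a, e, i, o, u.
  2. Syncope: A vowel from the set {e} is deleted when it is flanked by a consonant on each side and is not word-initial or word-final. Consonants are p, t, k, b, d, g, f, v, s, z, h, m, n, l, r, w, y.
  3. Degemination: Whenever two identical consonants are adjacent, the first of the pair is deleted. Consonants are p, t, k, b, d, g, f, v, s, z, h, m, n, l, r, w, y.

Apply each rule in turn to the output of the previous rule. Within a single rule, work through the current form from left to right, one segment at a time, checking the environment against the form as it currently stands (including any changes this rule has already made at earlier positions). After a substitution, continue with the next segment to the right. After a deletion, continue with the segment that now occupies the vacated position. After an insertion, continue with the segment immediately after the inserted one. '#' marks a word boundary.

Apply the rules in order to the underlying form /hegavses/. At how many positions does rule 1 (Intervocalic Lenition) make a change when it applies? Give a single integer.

1 Intervocalic Lenition: [hegavses] → [hehavses]
2 Syncope: [hehavses] → [hhavss]
3 Degemination: [hhavss] → [havs]
Rule 1 changed 1 position(s).

1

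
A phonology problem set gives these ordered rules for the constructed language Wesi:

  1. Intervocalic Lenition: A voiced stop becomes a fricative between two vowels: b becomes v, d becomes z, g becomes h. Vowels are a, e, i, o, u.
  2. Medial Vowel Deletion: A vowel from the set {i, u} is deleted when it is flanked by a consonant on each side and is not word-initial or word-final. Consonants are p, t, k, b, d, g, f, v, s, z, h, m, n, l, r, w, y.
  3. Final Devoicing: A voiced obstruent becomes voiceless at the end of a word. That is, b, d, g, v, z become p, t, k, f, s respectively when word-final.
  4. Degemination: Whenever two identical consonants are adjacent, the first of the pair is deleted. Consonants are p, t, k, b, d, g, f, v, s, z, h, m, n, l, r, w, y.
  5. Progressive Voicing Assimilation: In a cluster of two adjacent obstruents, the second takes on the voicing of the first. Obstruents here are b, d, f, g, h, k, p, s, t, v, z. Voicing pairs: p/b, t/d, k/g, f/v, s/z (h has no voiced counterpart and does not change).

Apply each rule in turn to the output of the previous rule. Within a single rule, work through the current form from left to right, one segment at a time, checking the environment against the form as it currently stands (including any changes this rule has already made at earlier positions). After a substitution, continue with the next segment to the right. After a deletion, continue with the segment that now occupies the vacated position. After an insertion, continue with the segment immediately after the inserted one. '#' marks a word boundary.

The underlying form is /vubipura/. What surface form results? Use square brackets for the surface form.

1 Intervocalic Lenition: [vubipura] → [vuvipura]
2 Medial Vowel Deletion: [vuvipura] → [vvpra]
3 Final Devoicing: no change — [vvpra]
4 Degemination: [vvpra] → [vpra]
5 Progressive Voicing Assimilation: [vpra] → [vbra]

[vbra]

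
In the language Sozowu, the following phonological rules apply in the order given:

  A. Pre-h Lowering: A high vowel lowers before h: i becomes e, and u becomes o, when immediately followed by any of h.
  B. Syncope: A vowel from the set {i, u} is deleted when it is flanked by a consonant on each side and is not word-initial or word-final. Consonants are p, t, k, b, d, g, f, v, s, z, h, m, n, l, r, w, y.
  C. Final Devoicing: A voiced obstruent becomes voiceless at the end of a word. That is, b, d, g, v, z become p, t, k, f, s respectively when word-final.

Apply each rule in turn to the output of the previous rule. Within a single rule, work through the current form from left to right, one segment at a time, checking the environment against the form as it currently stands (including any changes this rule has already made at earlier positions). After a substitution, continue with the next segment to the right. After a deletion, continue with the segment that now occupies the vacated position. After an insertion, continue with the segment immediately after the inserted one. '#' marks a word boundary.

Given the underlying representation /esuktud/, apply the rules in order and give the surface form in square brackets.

[esktt]

A Pre-h Lowering: no change — [esuktud]
B Syncope: [esuktud] → [esktd]
C Final Devoicing: [esktd] → [esktt]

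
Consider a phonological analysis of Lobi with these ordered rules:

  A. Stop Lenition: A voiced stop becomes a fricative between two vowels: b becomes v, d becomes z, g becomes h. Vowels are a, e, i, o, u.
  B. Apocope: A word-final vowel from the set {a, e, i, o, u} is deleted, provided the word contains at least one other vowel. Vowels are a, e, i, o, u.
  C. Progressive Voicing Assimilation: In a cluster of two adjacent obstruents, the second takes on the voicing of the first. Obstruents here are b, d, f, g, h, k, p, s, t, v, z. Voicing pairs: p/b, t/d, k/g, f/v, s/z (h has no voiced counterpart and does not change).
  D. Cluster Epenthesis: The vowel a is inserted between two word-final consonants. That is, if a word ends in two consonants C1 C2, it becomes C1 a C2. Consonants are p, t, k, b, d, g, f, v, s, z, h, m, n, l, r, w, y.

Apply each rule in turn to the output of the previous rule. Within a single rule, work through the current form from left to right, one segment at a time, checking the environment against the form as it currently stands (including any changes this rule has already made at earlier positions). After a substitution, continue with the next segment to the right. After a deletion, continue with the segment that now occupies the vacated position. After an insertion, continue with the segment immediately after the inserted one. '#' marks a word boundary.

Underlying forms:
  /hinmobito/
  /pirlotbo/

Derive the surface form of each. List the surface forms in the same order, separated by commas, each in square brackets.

/hinmobito/:
  A Stop Lenition: [hinmobito] → [hinmovito]
  B Apocope: [hinmovito] → [hinmovit]
  C Progressive Voicing Assimilation: no change — [hinmovit]
  D Cluster Epenthesis: no change — [hinmovit]
/pirlotbo/:
  A Stop Lenition: no change — [pirlotbo]
  B Apocope: [pirlotbo] → [pirlotb]
  C Progressive Voicing Assimilation: [pirlotb] → [pirlotp]
  D Cluster Epenthesis: [pirlotp] → [pirlotap]

[hinmovit], [pirlotap]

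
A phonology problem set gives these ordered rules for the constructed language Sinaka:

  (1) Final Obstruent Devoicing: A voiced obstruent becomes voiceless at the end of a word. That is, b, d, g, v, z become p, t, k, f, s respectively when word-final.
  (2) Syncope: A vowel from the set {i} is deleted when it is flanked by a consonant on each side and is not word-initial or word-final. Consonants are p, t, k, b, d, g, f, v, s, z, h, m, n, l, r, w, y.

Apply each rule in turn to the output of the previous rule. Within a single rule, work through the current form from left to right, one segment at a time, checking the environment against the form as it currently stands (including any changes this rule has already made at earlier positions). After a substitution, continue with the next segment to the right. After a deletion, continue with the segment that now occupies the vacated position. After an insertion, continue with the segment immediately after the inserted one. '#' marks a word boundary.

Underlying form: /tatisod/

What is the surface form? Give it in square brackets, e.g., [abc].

(1) Final Obstruent Devoicing: [tatisod] → [tatisot]
(2) Syncope: [tatisot] → [tatsot]

[tatsot]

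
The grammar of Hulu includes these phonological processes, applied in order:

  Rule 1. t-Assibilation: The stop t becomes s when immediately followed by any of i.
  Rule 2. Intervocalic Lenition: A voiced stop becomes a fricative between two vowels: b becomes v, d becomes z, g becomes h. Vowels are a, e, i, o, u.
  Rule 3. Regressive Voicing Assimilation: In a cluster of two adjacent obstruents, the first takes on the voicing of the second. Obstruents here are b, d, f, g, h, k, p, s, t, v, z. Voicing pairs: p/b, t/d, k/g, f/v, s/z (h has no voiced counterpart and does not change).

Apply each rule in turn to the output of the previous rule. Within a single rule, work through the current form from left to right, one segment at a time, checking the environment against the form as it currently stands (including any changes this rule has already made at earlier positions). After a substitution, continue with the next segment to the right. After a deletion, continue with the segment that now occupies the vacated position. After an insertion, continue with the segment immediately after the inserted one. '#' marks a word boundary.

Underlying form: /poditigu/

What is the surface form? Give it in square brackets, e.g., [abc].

Rule 1 t-Assibilation: [poditigu] → [podisigu]
Rule 2 Intervocalic Lenition: [podisigu] → [pozisihu]
Rule 3 Regressive Voicing Assimilation: no change — [pozisihu]

[pozisihu]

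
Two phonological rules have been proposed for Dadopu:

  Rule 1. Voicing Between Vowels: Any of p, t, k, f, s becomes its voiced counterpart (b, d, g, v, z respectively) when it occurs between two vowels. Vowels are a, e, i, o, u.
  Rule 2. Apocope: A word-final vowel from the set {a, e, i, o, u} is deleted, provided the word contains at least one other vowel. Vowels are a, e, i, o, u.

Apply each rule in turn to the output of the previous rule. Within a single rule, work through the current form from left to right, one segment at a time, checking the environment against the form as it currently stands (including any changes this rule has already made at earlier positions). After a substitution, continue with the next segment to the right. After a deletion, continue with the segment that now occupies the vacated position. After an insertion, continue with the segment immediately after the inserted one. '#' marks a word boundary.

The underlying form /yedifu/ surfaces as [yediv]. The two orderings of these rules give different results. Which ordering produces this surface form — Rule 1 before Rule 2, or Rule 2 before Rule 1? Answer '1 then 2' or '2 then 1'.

1 then 2

Order 1 then 2:
  1 Voicing Between Vowels: [yedifu] → [yedivu]
  2 Apocope: [yedivu] → [yediv]
  result: [yediv]
Order 2 then 1:
  2 Apocope: [yedifu] → [yedif]
  1 Voicing Between Vowels: no change — [yedif]
  result: [yedif]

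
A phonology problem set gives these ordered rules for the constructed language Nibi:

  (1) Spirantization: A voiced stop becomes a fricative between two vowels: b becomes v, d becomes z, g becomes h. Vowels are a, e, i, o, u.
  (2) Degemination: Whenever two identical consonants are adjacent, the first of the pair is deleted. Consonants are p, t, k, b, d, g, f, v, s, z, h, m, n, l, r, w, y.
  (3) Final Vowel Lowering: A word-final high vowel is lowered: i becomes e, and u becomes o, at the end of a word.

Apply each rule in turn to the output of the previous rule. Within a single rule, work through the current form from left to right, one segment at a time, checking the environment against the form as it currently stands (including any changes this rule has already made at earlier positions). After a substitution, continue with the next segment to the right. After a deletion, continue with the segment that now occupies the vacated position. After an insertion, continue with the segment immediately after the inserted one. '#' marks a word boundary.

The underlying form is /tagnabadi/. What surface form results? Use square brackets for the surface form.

(1) Spirantization: [tagnabadi] → [tagnavazi]
(2) Degemination: no change — [tagnavazi]
(3) Final Vowel Lowering: [tagnavazi] → [tagnavaze]

[tagnavaze]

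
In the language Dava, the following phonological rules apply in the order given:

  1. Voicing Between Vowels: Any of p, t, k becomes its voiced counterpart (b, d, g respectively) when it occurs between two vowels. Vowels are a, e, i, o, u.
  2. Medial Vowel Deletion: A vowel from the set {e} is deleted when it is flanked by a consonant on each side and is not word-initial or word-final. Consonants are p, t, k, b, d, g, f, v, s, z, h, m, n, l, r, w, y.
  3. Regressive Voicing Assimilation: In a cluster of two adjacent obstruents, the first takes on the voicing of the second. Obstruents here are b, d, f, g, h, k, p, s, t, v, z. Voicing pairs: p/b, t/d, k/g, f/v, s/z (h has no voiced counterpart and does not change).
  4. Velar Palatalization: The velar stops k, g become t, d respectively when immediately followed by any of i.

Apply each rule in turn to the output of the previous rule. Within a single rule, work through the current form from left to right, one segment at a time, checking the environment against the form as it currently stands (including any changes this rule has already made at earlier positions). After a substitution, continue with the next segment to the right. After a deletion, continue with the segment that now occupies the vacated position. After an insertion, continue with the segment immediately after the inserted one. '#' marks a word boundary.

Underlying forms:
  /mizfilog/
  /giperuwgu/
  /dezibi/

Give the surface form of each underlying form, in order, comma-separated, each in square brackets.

/mizfilog/:
  1 Voicing Between Vowels: no change — [mizfilog]
  2 Medial Vowel Deletion: no change — [mizfilog]
  3 Regressive Voicing Assimilation: [mizfilog] → [misfilog]
  4 Velar Palatalization: no change — [misfilog]
/giperuwgu/:
  1 Voicing Between Vowels: [giperuwgu] → [giberuwgu]
  2 Medial Vowel Deletion: [giberuwgu] → [gibruwgu]
  3 Regressive Voicing Assimilation: no change — [gibruwgu]
  4 Velar Palatalization: [gibruwgu] → [dibruwgu]
/dezibi/:
  1 Voicing Between Vowels: no change — [dezibi]
  2 Medial Vowel Deletion: [dezibi] → [dzibi]
  3 Regressive Voicing Assimilation: no change — [dzibi]
  4 Velar Palatalization: no change — [dzibi]

[misfilog], [dibruwgu], [dzibi]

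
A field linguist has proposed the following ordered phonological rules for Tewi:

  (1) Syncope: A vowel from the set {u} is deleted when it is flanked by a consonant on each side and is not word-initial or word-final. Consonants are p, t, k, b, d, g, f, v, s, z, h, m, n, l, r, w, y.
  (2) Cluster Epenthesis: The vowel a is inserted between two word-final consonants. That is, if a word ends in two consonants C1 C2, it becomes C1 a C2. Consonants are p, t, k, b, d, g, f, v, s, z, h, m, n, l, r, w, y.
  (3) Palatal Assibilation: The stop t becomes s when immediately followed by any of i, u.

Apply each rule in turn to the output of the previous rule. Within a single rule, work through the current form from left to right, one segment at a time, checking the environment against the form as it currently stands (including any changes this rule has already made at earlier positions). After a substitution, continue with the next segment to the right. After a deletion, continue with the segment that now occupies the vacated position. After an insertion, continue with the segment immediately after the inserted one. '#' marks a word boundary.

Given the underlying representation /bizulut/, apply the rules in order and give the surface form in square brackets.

(1) Syncope: [bizulut] → [bizlt]
(2) Cluster Epenthesis: [bizlt] → [bizlat]
(3) Palatal Assibilation: no change — [bizlat]

[bizlat]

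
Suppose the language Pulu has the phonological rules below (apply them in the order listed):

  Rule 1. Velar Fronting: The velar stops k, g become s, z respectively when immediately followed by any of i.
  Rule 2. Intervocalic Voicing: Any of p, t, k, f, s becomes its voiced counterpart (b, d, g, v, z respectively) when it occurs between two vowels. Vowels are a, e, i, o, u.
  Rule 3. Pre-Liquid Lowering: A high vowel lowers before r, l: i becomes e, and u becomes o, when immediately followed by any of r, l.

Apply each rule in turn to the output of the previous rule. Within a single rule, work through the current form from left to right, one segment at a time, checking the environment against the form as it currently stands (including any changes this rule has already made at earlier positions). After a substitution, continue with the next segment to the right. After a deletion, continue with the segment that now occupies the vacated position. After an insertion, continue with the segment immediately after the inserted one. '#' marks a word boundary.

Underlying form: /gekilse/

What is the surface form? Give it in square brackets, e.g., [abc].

[gezelse]

Rule 1 Velar Fronting: [gekilse] → [gesilse]
Rule 2 Intervocalic Voicing: [gesilse] → [gezilse]
Rule 3 Pre-Liquid Lowering: [gezilse] → [gezelse]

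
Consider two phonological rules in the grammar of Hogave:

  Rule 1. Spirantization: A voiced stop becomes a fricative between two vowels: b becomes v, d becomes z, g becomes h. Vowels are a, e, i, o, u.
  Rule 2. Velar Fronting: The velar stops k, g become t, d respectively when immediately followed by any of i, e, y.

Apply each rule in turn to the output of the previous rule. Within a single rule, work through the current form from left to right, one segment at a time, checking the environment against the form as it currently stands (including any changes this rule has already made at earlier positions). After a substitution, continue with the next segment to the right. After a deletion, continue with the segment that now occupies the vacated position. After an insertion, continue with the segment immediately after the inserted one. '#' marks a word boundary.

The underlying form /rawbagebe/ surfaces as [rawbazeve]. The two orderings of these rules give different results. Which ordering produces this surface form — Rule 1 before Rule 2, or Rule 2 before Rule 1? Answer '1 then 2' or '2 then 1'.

Order 1 then 2:
  1 Spirantization: [rawbagebe] → [rawbaheve]
  2 Velar Fronting: no change — [rawbaheve]
  result: [rawbaheve]
Order 2 then 1:
  2 Velar Fronting: [rawbagebe] → [rawbadebe]
  1 Spirantization: [rawbadebe] → [rawbazeve]
  result: [rawbazeve]

2 then 1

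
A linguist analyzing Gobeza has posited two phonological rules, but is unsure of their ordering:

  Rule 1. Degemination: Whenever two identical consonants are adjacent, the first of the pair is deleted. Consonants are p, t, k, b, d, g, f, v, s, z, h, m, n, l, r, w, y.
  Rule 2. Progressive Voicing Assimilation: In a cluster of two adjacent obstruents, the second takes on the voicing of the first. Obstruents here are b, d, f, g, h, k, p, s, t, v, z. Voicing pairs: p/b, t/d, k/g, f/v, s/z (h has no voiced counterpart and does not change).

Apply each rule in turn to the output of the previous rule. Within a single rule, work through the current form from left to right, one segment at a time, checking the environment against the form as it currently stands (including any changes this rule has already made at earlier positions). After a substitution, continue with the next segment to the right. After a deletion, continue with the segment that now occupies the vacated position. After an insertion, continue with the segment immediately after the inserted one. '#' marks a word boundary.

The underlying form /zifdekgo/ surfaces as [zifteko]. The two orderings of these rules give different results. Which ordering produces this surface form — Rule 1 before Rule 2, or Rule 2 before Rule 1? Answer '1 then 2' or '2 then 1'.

Order 1 then 2:
  1 Degemination: no change — [zifdekgo]
  2 Progressive Voicing Assimilation: [zifdekgo] → [ziftekko]
  result: [ziftekko]
Order 2 then 1:
  2 Progressive Voicing Assimilation: [zifdekgo] → [ziftekko]
  1 Degemination: [ziftekko] → [zifteko]
  result: [zifteko]

2 then 1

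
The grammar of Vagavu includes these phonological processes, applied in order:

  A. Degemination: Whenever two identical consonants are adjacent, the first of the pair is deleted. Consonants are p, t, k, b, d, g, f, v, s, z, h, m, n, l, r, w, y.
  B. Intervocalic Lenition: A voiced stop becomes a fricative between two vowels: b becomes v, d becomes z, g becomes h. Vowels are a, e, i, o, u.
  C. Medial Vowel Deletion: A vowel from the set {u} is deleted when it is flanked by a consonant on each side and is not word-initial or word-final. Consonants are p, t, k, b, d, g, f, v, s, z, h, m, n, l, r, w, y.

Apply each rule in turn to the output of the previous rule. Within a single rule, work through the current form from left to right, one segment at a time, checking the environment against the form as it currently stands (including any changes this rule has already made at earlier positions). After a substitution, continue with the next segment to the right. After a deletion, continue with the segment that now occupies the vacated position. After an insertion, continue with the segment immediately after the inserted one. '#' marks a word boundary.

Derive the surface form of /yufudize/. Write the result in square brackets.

[yfzize]

A Degemination: no change — [yufudize]
B Intervocalic Lenition: [yufudize] → [yufuzize]
C Medial Vowel Deletion: [yufuzize] → [yfzize]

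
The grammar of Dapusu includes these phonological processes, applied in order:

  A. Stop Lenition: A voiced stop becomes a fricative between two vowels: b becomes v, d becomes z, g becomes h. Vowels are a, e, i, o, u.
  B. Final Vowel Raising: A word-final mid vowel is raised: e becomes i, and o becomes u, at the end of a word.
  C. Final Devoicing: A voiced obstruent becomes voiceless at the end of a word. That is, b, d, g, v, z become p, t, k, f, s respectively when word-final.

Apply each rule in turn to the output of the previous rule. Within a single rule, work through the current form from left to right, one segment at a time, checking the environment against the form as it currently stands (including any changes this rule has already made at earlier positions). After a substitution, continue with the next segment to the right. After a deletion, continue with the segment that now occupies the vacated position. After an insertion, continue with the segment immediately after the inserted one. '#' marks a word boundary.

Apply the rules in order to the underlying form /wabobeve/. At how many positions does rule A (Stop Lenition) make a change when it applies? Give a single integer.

2

A Stop Lenition: [wabobeve] → [wavoveve]
B Final Vowel Raising: [wavoveve] → [wavovevi]
C Final Devoicing: no change — [wavovevi]
Rule A changed 2 position(s).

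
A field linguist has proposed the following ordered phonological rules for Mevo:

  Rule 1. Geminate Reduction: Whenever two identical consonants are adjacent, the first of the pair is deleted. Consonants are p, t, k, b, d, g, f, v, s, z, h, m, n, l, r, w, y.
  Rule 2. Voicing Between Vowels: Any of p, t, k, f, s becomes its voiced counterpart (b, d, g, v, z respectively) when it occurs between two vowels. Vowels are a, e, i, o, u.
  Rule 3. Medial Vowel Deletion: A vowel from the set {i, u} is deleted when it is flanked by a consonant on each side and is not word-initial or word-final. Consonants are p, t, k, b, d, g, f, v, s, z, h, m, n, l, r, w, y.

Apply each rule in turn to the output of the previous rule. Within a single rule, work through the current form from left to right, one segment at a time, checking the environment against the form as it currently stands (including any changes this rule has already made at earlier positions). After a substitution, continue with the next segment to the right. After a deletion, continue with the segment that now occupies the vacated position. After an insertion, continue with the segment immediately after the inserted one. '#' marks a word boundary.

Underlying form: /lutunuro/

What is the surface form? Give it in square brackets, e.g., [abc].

Rule 1 Geminate Reduction: no change — [lutunuro]
Rule 2 Voicing Between Vowels: [lutunuro] → [ludunuro]
Rule 3 Medial Vowel Deletion: [ludunuro] → [ldnro]

[ldnro]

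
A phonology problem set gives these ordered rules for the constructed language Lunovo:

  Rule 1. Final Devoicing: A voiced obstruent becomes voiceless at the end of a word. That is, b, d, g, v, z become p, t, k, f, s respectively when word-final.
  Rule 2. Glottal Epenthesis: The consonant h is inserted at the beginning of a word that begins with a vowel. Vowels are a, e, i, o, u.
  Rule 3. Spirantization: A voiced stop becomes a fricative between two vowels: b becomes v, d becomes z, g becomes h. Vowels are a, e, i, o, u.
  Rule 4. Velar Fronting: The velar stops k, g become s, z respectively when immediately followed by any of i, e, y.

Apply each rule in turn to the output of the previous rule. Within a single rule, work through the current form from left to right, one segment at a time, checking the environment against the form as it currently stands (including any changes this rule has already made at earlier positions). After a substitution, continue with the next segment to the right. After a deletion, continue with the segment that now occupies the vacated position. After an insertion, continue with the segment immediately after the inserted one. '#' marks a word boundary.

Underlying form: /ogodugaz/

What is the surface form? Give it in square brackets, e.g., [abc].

Rule 1 Final Devoicing: [ogodugaz] → [ogodugas]
Rule 2 Glottal Epenthesis: [ogodugas] → [hogodugas]
Rule 3 Spirantization: [hogodugas] → [hohozuhas]
Rule 4 Velar Fronting: no change — [hohozuhas]

[hohozuhas]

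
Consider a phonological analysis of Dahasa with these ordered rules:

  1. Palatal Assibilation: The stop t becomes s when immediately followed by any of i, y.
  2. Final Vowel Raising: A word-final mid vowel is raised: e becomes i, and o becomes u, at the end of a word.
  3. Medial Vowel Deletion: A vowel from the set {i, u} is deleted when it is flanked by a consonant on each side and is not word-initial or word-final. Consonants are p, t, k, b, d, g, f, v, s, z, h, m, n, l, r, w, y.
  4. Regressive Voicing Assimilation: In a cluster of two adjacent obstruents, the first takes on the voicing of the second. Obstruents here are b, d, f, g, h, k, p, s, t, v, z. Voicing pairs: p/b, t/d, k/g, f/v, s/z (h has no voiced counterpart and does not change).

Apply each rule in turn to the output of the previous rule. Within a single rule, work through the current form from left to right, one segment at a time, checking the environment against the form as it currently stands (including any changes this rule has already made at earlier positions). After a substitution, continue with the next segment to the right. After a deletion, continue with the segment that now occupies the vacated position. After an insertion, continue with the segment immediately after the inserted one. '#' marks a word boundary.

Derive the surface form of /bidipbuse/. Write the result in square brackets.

1 Palatal Assibilation: no change — [bidipbuse]
2 Final Vowel Raising: [bidipbuse] → [bidipbusi]
3 Medial Vowel Deletion: [bidipbusi] → [bdpbsi]
4 Regressive Voicing Assimilation: [bdpbsi] → [btbpsi]

[btbpsi]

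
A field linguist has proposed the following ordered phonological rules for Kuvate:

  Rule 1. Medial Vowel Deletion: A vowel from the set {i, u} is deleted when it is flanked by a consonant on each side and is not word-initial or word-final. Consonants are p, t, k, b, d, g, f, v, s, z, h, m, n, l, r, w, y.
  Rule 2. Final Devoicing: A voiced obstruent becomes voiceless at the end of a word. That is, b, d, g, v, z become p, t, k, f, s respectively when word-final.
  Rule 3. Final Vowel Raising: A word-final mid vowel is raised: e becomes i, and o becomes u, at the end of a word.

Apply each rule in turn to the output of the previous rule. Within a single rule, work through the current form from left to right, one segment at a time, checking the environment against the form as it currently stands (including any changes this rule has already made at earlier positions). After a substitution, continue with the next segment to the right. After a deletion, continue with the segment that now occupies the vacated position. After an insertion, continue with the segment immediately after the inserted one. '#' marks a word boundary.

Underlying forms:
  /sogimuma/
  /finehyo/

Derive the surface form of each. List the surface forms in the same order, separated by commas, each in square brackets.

[sogmma], [fnehyu]

/sogimuma/:
  Rule 1 Medial Vowel Deletion: [sogimuma] → [sogmma]
  Rule 2 Final Devoicing: no change — [sogmma]
  Rule 3 Final Vowel Raising: no change — [sogmma]
/finehyo/:
  Rule 1 Medial Vowel Deletion: [finehyo] → [fnehyo]
  Rule 2 Final Devoicing: no change — [fnehyo]
  Rule 3 Final Vowel Raising: [fnehyo] → [fnehyu]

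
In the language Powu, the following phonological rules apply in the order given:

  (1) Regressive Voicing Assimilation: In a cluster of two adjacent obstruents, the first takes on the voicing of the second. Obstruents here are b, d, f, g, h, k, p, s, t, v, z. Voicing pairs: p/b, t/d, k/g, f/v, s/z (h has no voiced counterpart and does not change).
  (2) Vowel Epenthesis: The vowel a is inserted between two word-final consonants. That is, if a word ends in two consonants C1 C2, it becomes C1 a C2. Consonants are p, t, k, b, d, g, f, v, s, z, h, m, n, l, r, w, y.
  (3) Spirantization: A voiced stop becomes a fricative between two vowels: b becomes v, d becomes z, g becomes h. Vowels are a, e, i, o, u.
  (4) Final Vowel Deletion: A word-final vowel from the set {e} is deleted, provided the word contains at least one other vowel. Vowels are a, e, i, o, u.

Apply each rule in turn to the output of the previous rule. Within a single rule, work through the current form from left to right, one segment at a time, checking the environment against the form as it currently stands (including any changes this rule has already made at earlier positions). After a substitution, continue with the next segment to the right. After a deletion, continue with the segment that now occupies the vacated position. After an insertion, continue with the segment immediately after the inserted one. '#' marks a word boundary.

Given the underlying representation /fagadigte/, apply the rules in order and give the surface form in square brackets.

(1) Regressive Voicing Assimilation: [fagadigte] → [fagadikte]
(2) Vowel Epenthesis: no change — [fagadikte]
(3) Spirantization: [fagadikte] → [fahazikte]
(4) Final Vowel Deletion: [fahazikte] → [fahazikt]

[fahazikt]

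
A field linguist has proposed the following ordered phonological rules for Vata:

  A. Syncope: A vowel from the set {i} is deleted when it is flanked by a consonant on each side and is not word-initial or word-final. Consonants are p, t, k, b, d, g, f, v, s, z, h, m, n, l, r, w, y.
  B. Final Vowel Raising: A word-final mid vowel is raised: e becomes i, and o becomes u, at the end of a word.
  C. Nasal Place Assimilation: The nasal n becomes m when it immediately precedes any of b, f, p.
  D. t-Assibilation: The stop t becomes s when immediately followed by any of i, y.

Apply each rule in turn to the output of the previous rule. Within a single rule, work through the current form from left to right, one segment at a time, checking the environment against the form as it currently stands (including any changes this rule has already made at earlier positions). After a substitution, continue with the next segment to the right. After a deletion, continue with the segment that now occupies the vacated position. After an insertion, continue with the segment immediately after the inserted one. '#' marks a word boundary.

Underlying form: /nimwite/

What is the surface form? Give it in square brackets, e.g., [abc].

A Syncope: [nimwite] → [nmwte]
B Final Vowel Raising: [nmwte] → [nmwti]
C Nasal Place Assimilation: no change — [nmwti]
D t-Assibilation: [nmwti] → [nmwsi]

[nmwsi]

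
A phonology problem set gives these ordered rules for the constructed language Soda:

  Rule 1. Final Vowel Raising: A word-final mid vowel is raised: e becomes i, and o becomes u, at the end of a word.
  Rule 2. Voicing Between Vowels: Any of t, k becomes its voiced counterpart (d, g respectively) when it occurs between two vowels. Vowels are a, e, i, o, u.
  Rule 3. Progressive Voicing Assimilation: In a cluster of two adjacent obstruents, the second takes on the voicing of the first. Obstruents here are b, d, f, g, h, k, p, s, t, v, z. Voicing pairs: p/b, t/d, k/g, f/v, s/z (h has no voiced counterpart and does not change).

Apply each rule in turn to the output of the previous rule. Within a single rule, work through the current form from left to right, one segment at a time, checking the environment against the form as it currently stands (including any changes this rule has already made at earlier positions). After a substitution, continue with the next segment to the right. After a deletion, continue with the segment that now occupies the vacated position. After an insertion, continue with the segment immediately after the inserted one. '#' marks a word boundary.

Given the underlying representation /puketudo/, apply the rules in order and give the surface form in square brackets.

Rule 1 Final Vowel Raising: [puketudo] → [puketudu]
Rule 2 Voicing Between Vowels: [puketudu] → [pugedudu]
Rule 3 Progressive Voicing Assimilation: no change — [pugedudu]

[pugedudu]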